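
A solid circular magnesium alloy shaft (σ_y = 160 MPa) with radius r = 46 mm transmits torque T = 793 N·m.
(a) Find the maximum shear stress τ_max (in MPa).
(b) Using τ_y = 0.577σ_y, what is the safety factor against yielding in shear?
(a) For a solid circular shaft, τ_max = T·r/J with J = π·r^4/2, i.e. τ_max = 2·T / (π·r^3). Convert r = 46 mm = 0.046 m.
  τ_max = (2 × 793) / (π × 0.046^3) = 5.187 × 10⁶ Pa = 5.187 MPa
(b) τ_y = 0.577 × 160 = 92.32 MPa
  SF = τ_y/τ_max = 92.32 / 5.187 = 17.8
Final answer: (a) τ_max = 5.187 MPa, (b) SF = 17.8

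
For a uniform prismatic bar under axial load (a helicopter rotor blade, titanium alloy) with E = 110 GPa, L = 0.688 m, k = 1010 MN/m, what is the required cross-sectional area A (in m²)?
Model: a uniform prismatic bar under axial load, so k = (A·E) / L.
Solve for A: A = (k·L) / E.
Convert to SI units:
  E = 110 GPa = 1.1 × 10¹¹ Pa
  k = 1010 MN/m = 1.01 × 10⁹ N/m
Substitute:
  A = ((1.01 × 10⁹) × 0.688) / (1.1 × 10¹¹)
  A = 0.006317 m²
Final answer: A = 0.006317 m²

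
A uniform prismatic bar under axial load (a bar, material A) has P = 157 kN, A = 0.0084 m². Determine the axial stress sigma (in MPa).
Model: a uniform prismatic bar under axial load, so sigma = P / A.
Convert to SI units:
  P = 157 kN = 157000 N
Substitute:
  sigma = 157000 / 0.0084
  sigma = 1.869 × 10⁷ Pa
Convert: sigma = 1.869 × 10⁷ Pa = 18.69 MPa
Final answer: sigma = 18.69 MPa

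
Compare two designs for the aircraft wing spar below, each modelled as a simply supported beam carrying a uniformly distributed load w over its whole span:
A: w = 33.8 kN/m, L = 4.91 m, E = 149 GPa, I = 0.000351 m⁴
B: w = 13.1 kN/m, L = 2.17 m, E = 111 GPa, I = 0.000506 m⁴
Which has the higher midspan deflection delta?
Model: a simply supported beam carrying a uniformly distributed load w over its whole span, so delta = (5·w·L^4) / (384·E·I) (SI units).
  A: delta = (5 × 33800 × 4.91^4) / (384 × (1.49 × 10¹¹) × 0.000351) = 0.004891 m = 4.891 mm
  B: delta = (5 × 13100 × 2.17^4) / (384 × (1.11 × 10¹¹) × 0.000506) = 6.734 × 10⁻⁵ m = 0.06734 mm
4.891 mm > 0.06734 mm, so A is larger.
Final answer: A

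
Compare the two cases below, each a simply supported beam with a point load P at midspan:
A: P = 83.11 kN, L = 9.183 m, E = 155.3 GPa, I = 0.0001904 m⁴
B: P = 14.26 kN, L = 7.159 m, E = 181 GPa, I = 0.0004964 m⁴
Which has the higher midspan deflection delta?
Model: a simply supported beam with a point load P at midspan, so delta = (P·L^3) / (48·E·I) (SI units).
  A: delta = (83110 × 9.183^3) / (48 × (1.553 × 10¹¹) × 0.0001904) = 0.04534 m = 45.34 mm
  B: delta = (14260 × 7.159^3) / (48 × (1.81 × 10¹¹) × 0.0004964) = 0.001213 m = 1.213 mm
45.34 mm > 1.213 mm, so A is larger.
Final answer: A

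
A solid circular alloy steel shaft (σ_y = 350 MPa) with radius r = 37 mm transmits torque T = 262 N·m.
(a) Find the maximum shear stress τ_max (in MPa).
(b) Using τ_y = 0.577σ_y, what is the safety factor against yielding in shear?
(a) For a solid circular shaft, τ_max = T·r/J with J = π·r^4/2, i.e. τ_max = 2·T / (π·r^3). Convert r = 37 mm = 0.037 m.
  τ_max = (2 × 262) / (π × 0.037^3) = 3.293 × 10⁶ Pa = 3.293 MPa
(b) τ_y = 0.577 × 350 = 201.95 MPa
  SF = τ_y/τ_max = 201.95 / 3.293 = 61.33
Final answer: (a) τ_max = 3.293 MPa, (b) SF = 61.33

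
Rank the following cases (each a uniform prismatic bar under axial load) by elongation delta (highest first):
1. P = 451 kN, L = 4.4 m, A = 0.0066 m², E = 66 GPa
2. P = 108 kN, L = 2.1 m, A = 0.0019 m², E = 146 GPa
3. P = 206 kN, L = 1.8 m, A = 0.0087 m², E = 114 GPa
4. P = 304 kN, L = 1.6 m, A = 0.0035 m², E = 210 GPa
Model: a uniform prismatic bar under axial load, so delta = (P·L) / (A·E) (SI units).
  Case 1: delta = (451000 × 4.4) / (0.0066 × (6.6 × 10¹⁰)) = 0.004556 m = 4.556 mm
  Case 2: delta = (108000 × 2.1) / (0.0019 × (1.46 × 10¹¹)) = 0.0008176 m = 0.8176 mm
  Case 3: delta = (206000 × 1.8) / (0.0087 × (1.14 × 10¹¹)) = 0.0003739 m = 0.3739 mm
  Case 4: delta = (304000 × 1.6) / (0.0035 × (2.1 × 10¹¹)) = 0.0006618 m = 0.6618 mm
Ordering: 4.556 mm (case 1) > 0.8176 mm (case 2) > 0.6618 mm (case 4) > 0.3739 mm (case 3)
Final answer: 1, 2, 4, 3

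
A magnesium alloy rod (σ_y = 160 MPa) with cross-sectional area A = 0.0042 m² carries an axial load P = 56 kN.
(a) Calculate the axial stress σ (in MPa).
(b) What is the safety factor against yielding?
(a) Axial stress σ = P/A. Convert P = 56 kN = 56000 N.
  σ = 56000 / 0.0042 = 1.333 × 10⁷ Pa = 13.33 MPa
(b) Safety factor SF = σ_y/σ = 160 / 13.33 = 12
Final answer: (a) σ = 13.33 MPa, (b) SF = 12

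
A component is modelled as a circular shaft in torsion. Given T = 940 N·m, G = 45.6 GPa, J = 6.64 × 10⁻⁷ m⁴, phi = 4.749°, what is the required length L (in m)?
Model: a circular shaft in torsion, so phi = (T·L) / (G·J).
Solve for L: L = (phi·G·J) / T.
Convert to SI units:
  G = 45.6 GPa = 4.56 × 10¹⁰ Pa
  phi = 4.749° = 0.08289 rad
Substitute:
  L = (0.08289 × (4.56 × 10¹⁰) × (6.64 × 10⁻⁷)) / 940
  L = 2.67 m
Final answer: L = 2.67 m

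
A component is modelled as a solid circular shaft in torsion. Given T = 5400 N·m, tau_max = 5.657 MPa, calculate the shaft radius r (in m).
Model: a solid circular shaft in torsion, so tau_max = (2·T) / (π·r^3).
Solve for r: r = ((2·T) / (π·tau_max))^(1/3).
Convert to SI units:
  tau_max = 5.657 MPa = 5.657 × 10⁶ Pa
Substitute:
  r = ((2 × 5400) / (π × (5.657 × 10⁶)))^(1/3)
  r = 0.0847 m
Final answer: r = 0.0847 m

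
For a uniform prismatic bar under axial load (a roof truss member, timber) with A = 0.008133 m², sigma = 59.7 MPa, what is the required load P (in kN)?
Model: a uniform prismatic bar under axial load, so sigma = P / A.
Solve for P: P = sigma·A.
Convert to SI units:
  sigma = 59.7 MPa = 5.97 × 10⁷ Pa
Substitute:
  P = (5.97 × 10⁷) × 0.008133
  P = 485500 N
Convert: P = 485500 N = 485.5 kN
Final answer: P = 485.5 kN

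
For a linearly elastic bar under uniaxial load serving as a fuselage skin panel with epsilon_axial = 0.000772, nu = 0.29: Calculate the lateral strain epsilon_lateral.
Model: a linearly elastic bar under uniaxial load, so epsilon_lateral = -nu·epsilon_axial.
Substitute:
  epsilon_lateral = -(0.29 × 0.000772)
  epsilon_lateral = -0.0002239
Final answer: epsilon_lateral = -0.0002239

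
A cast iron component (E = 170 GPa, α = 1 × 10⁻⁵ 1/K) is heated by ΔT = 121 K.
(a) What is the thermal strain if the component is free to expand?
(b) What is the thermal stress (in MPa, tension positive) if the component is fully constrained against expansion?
(a) Free thermal strain ε_th = α·ΔT = (1 × 10⁻⁵) × 121 = 0.00121
(b) Fully constrained, the expansion is suppressed, so σ = -E·α·ΔT. Convert E = 170 GPa = 1.7 × 10¹¹ Pa.
  σ = -(1.7 × 10¹¹) × (1 × 10⁻⁵) × 121 = -2.057 × 10⁸ Pa = -205.7 MPa (compressive)
Final answer: (a) ε_th = 0.00121, (b) σ = -205.7 MPa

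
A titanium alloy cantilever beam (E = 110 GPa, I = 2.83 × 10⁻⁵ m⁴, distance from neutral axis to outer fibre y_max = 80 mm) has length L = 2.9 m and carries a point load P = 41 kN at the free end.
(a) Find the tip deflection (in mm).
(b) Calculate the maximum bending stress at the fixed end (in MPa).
(a) Tip deflection of a cantilever with an end point load: δ = P·L^3 / (3·E·I). Convert P = 41 kN = 41000 N, E = 110 GPa = 1.1 × 10¹¹ Pa.
  δ = (41000 × 2.9^3) / (3 × (1.1 × 10¹¹) × (2.83 × 10⁻⁵)) = 0.1071 m = 107.1 mm
(b) Maximum bending moment at the fixed end: M = P·L = 41000 × 2.9 = 118900 N·m. Convert y_max = 80 mm = 0.08 m.
  σ = M·y_max / I = (118900 × 0.08) / (2.83 × 10⁻⁵) = 3.361 × 10⁸ Pa = 336.1 MPa
Final answer: (a) δ = 107.1 mm, (b) σ = 336.1 MPa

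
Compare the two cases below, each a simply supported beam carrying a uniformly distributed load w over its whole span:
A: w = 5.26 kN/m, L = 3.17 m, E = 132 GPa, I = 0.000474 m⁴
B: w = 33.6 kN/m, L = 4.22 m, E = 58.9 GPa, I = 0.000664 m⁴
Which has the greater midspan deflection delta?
Model: a simply supported beam carrying a uniformly distributed load w over its whole span, so delta = (5·w·L^4) / (384·E·I) (SI units).
  A: delta = (5 × 5260 × 3.17^4) / (384 × (1.32 × 10¹¹) × 0.000474) = 0.0001105 m = 0.1105 mm
  B: delta = (5 × 33600 × 4.22^4) / (384 × (5.89 × 10¹⁰) × 0.000664) = 0.003548 m = 3.548 mm
3.548 mm > 0.1105 mm, so B is larger.
Final answer: B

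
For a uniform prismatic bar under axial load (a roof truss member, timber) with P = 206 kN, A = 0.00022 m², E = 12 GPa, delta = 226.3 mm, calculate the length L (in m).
Model: a uniform prismatic bar under axial load, so delta = (P·L) / (A·E).
Solve for L: L = (delta·A·E) / P.
Convert to SI units:
  P = 206 kN = 206000 N
  E = 12 GPa = 1.2 × 10¹⁰ Pa
  delta = 226.3 mm = 0.2263 m
Substitute:
  L = (0.2263 × 0.00022 × (1.2 × 10¹⁰)) / 206000
  L = 2.9 m
Final answer: L = 2.9 m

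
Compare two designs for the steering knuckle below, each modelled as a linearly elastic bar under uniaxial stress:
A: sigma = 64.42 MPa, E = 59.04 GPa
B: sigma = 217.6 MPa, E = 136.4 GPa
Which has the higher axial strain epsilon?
Model: a linearly elastic bar under uniaxial stress, so epsilon = sigma / E (SI units).
  A: epsilon = (6.442 × 10⁷) / (5.904 × 10¹⁰) = 0.001091
  B: epsilon = (2.176 × 10⁸) / (1.364 × 10¹¹) = 0.001595
0.001595 > 0.001091, so B is larger.
Final answer: B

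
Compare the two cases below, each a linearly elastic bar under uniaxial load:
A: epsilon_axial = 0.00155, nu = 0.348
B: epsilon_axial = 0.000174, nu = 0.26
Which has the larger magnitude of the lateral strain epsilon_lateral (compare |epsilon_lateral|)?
Model: a linearly elastic bar under uniaxial load, so epsilon_lateral = -nu·epsilon_axial (SI units).
  A: epsilon_lateral = -(0.348 × 0.00155) = -0.0005394
  B: epsilon_lateral = -(0.26 × 0.000174) = -4.524 × 10⁻⁵
|epsilon_lateral|: A = 0.0005394, B = 4.524 × 10⁻⁵, so A is larger in magnitude.
Final answer: A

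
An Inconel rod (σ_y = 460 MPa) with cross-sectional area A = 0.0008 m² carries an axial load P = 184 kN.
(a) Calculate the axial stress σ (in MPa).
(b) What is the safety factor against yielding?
(a) Axial stress σ = P/A. Convert P = 184 kN = 184000 N.
  σ = 184000 / 0.0008 = 2.3 × 10⁸ Pa = 230 MPa
(b) Safety factor SF = σ_y/σ = 460 / 230 = 2
Final answer: (a) σ = 230 MPa, (b) SF = 2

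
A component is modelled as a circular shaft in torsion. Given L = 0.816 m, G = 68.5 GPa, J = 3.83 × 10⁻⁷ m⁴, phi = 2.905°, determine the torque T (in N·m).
Model: a circular shaft in torsion, so phi = (T·L) / (G·J).
Solve for T: T = (phi·G·J) / L.
Convert to SI units:
  G = 68.5 GPa = 6.85 × 10¹⁰ Pa
  phi = 2.905° = 0.0507 rad
Substitute:
  T = (0.0507 × (6.85 × 10¹⁰) × (3.83 × 10⁻⁷)) / 0.816
  T = 1630 N·m
Final answer: T = 1630 N·m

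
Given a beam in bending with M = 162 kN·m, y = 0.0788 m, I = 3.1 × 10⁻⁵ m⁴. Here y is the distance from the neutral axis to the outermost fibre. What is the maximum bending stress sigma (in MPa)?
Model: a beam in bending, so sigma = (M·y) / I.
Convert to SI units:
  M = 162 kN·m = 162000 N·m
Substitute:
  sigma = (162000 × 0.0788) / (3.1 × 10⁻⁵)
  sigma = 4.118 × 10⁸ Pa
Convert: sigma = 4.118 × 10⁸ Pa = 411.8 MPa
Final answer: sigma = 411.8 MPa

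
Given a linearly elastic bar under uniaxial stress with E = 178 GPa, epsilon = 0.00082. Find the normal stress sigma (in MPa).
Model: a linearly elastic bar under uniaxial stress, so sigma = E·epsilon.
Convert to SI units:
  E = 178 GPa = 1.78 × 10¹¹ Pa
Substitute:
  sigma = (1.78 × 10¹¹) × 0.00082
  sigma = 1.46 × 10⁸ Pa
Convert: sigma = 1.46 × 10⁸ Pa = 146 MPa
Final answer: sigma = 146 MPa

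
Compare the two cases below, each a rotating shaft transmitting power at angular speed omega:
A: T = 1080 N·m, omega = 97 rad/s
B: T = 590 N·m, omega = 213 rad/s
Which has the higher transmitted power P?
Model: a rotating shaft transmitting power at angular speed omega, so P = T·omega (SI units).
  A: P = 1080 × 97 = 104800 W = 104.8 kW
  B: P = 590 × 213 = 125700 W = 125.7 kW
125.7 kW > 104.8 kW, so B is larger.
Final answer: B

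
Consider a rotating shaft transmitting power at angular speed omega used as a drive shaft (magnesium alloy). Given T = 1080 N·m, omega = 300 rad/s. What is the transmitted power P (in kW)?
Model: a rotating shaft transmitting power at angular speed omega, so P = T·omega.
Substitute:
  P = 1080 × 300
  P = 324000 W
Convert: P = 324000 W = 324 kW
Final answer: P = 324 kW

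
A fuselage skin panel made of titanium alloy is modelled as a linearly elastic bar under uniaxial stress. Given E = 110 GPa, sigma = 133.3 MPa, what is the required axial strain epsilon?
Model: a linearly elastic bar under uniaxial stress, so sigma = E·epsilon.
Solve for epsilon: epsilon = sigma / E.
Convert to SI units:
  E = 110 GPa = 1.1 × 10¹¹ Pa
  sigma = 133.3 MPa = 1.333 × 10⁸ Pa
Substitute:
  epsilon = (1.333 × 10⁸) / (1.1 × 10¹¹)
  epsilon = 0.001212
Final answer: epsilon = 0.001212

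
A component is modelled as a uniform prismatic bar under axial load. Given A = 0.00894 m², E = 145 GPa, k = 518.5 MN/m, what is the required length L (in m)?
Model: a uniform prismatic bar under axial load, so k = (A·E) / L.
Solve for L: L = (A·E) / k.
Convert to SI units:
  E = 145 GPa = 1.45 × 10¹¹ Pa
  k = 518.5 MN/m = 5.185 × 10⁸ N/m
Substitute:
  L = (0.00894 × (1.45 × 10¹¹)) / (5.185 × 10⁸)
  L = 2.5 m
Final answer: L = 2.5 m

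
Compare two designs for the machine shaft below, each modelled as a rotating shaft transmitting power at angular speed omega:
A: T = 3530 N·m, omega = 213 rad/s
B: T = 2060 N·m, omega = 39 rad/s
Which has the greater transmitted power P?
Model: a rotating shaft transmitting power at angular speed omega, so P = T·omega (SI units).
  A: P = 3530 × 213 = 751900 W = 751.9 kW
  B: P = 2060 × 39 = 80340 W = 80.34 kW
751.9 kW > 80.34 kW, so A is larger.
Final answer: A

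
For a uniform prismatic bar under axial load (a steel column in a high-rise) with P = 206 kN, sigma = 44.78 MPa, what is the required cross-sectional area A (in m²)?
Model: a uniform prismatic bar under axial load, so sigma = P / A.
Solve for A: A = P / sigma.
Convert to SI units:
  P = 206 kN = 206000 N
  sigma = 44.78 MPa = 4.478 × 10⁷ Pa
Substitute:
  A = 206000 / (4.478 × 10⁷)
  A = 0.0046 m²
Final answer: A = 0.0046 m²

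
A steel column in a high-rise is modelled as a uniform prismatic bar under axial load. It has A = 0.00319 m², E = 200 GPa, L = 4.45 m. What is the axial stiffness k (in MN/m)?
Model: a uniform prismatic bar under axial load, so k = (A·E) / L.
Convert to SI units:
  E = 200 GPa = 2 × 10¹¹ Pa
Substitute:
  k = (0.00319 × (2 × 10¹¹)) / 4.45
  k = 1.434 × 10⁸ N/m
Convert: k = 1.434 × 10⁸ N/m = 143.4 MN/m
Final answer: k = 143.4 MN/m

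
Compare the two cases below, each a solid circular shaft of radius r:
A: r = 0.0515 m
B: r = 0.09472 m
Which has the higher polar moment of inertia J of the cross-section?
Model: a solid circular shaft of radius r, so J = (π·r^4) / 2 (SI units).
  A: J = (π × 0.0515^4) / 2 = 1.105 × 10⁻⁵ m⁴
  B: J = (π × 0.09472^4) / 2 = 0.0001264 m⁴
0.0001264 m⁴ > 1.105 × 10⁻⁵ m⁴, so B is larger.
Final answer: B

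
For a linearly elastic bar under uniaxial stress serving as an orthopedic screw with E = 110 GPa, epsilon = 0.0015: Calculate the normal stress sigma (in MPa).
Model: a linearly elastic bar under uniaxial stress, so sigma = E·epsilon.
Convert to SI units:
  E = 110 GPa = 1.1 × 10¹¹ Pa
Substitute:
  sigma = (1.1 × 10¹¹) × 0.0015
  sigma = 1.65 × 10⁸ Pa
Convert: sigma = 1.65 × 10⁸ Pa = 165 MPa
Final answer: sigma = 165 MPa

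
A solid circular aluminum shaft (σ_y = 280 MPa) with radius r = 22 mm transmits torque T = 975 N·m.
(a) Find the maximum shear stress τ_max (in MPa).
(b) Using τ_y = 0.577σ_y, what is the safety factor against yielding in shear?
(a) For a solid circular shaft, τ_max = T·r/J with J = π·r^4/2, i.e. τ_max = 2·T / (π·r^3). Convert r = 22 mm = 0.022 m.
  τ_max = (2 × 975) / (π × 0.022^3) = 5.829 × 10⁷ Pa = 58.29 MPa
(b) τ_y = 0.577 × 280 = 161.56 MPa
  SF = τ_y/τ_max = 161.56 / 58.29 = 2.772
Final answer: (a) τ_max = 58.29 MPa, (b) SF = 2.772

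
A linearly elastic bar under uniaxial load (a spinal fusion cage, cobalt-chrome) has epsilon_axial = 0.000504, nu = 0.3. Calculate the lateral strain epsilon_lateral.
Model: a linearly elastic bar under uniaxial load, so epsilon_lateral = -nu·epsilon_axial.
Substitute:
  epsilon_lateral = -(0.3 × 0.000504)
  epsilon_lateral = -0.0001512
Final answer: epsilon_lateral = -0.0001512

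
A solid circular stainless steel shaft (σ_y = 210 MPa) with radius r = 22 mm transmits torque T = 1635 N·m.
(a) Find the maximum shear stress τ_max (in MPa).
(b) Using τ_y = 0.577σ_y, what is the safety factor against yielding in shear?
(a) For a solid circular shaft, τ_max = T·r/J with J = π·r^4/2, i.e. τ_max = 2·T / (π·r^3). Convert r = 22 mm = 0.022 m.
  τ_max = (2 × 1635) / (π × 0.022^3) = 9.775 × 10⁷ Pa = 97.75 MPa
(b) τ_y = 0.577 × 210 = 121.17 MPa
  SF = τ_y/τ_max = 121.17 / 97.75 = 1.24
Final answer: (a) τ_max = 97.75 MPa, (b) SF = 1.24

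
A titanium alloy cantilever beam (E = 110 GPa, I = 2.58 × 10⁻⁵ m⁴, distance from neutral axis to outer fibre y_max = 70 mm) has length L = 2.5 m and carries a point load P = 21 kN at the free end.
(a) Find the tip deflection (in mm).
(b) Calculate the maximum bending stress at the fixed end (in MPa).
(a) Tip deflection of a cantilever with an end point load: δ = P·L^3 / (3·E·I). Convert P = 21 kN = 21000 N, E = 110 GPa = 1.1 × 10¹¹ Pa.
  δ = (21000 × 2.5^3) / (3 × (1.1 × 10¹¹) × (2.58 × 10⁻⁵)) = 0.03854 m = 38.54 mm
(b) Maximum bending moment at the fixed end: M = P·L = 21000 × 2.5 = 52500 N·m. Convert y_max = 70 mm = 0.07 m.
  σ = M·y_max / I = (52500 × 0.07) / (2.58 × 10⁻⁵) = 1.424 × 10⁸ Pa = 142.4 MPa
Final answer: (a) δ = 38.54 mm, (b) σ = 142.4 MPa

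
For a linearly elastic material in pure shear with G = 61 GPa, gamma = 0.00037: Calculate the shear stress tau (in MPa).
Model: a linearly elastic material in pure shear, so tau = G·gamma.
Convert to SI units:
  G = 61 GPa = 6.1 × 10¹⁰ Pa
Substitute:
  tau = (6.1 × 10¹⁰) × 0.00037
  tau = 2.257 × 10⁷ Pa
Convert: tau = 2.257 × 10⁷ Pa = 22.57 MPa
Final answer: tau = 22.57 MPa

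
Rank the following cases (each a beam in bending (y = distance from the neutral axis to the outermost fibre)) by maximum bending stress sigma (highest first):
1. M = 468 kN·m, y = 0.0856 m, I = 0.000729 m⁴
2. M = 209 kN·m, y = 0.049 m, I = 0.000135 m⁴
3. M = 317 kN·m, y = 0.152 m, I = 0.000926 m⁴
Model: a beam in bending (y = distance from the neutral axis to the outermost fibre), so sigma = (M·y) / I (SI units).
  Case 1: sigma = (468000 × 0.0856) / 0.000729 = 5.495 × 10⁷ Pa = 54.95 MPa
  Case 2: sigma = (209000 × 0.049) / 0.000135 = 7.586 × 10⁷ Pa = 75.86 MPa
  Case 3: sigma = (317000 × 0.152) / 0.000926 = 5.203 × 10⁷ Pa = 52.03 MPa
Ordering: 75.86 MPa (case 2) > 54.95 MPa (case 1) > 52.03 MPa (case 3)
Final answer: 2, 1, 3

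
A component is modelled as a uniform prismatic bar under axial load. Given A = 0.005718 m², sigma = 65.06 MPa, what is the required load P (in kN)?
Model: a uniform prismatic bar under axial load, so sigma = P / A.
Solve for P: P = sigma·A.
Convert to SI units:
  sigma = 65.06 MPa = 6.506 × 10⁷ Pa
Substitute:
  P = (6.506 × 10⁷) × 0.005718
  P = 372000 N
Convert: P = 372000 N = 372 kN
Final answer: P = 372 kN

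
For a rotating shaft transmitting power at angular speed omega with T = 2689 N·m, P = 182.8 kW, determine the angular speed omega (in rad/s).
Model: a rotating shaft transmitting power at angular speed omega, so P = T·omega.
Solve for omega: omega = P / T.
Convert to SI units:
  P = 182.8 kW = 182800 W
Substitute:
  omega = 182800 / 2689
  omega = 67.98 rad/s
Final answer: omega = 67.98 rad/s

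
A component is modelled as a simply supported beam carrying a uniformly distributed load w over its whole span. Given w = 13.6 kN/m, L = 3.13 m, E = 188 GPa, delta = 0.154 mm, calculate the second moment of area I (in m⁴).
Model: a simply supported beam carrying a uniformly distributed load w over its whole span, so delta = (5·w·L^4) / (384·E·I).
Solve for I: I = (5·w·L^4) / (384·delta·E).
Convert to SI units:
  w = 13.6 kN/m = 13600 N/m
  E = 188 GPa = 1.88 × 10¹¹ Pa
  delta = 0.154 mm = 0.000154 m
Substitute:
  I = (5 × 13600 × 3.13^4) / (384 × 0.000154 × (1.88 × 10¹¹))
  I = 0.0005871 m⁴
Final answer: I = 0.0005871 m⁴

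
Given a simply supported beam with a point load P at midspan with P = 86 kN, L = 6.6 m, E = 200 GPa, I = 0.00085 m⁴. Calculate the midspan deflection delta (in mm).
Model: a simply supported beam with a point load P at midspan, so delta = (P·L^3) / (48·E·I).
Convert to SI units:
  P = 86 kN = 86000 N
  E = 200 GPa = 2 × 10¹¹ Pa
Substitute:
  delta = (86000 × 6.6^3) / (48 × (2 × 10¹¹) × 0.00085)
  delta = 0.00303 m
Convert: delta = 0.00303 m = 3.03 mm
Final answer: delta = 3.03 mm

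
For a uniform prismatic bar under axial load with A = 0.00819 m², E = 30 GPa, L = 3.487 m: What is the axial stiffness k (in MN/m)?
Model: a uniform prismatic bar under axial load, so k = (A·E) / L.
Convert to SI units:
  E = 30 GPa = 3 × 10¹⁰ Pa
Substitute:
  k = (0.00819 × (3 × 10¹⁰)) / 3.487
  k = 7.046 × 10⁷ N/m
Convert: k = 7.046 × 10⁷ N/m = 70.46 MN/m
Final answer: k = 70.46 MN/m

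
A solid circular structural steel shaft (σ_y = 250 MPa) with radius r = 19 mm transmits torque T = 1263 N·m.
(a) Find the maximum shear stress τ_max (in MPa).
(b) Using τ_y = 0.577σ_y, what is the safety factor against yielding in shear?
(a) For a solid circular shaft, τ_max = T·r/J with J = π·r^4/2, i.e. τ_max = 2·T / (π·r^3). Convert r = 19 mm = 0.019 m.
  τ_max = (2 × 1263) / (π × 0.019^3) = 1.172 × 10⁸ Pa = 117.2 MPa
(b) τ_y = 0.577 × 250 = 144.25 MPa
  SF = τ_y/τ_max = 144.25 / 117.2 = 1.231
Final answer: (a) τ_max = 117.2 MPa, (b) SF = 1.231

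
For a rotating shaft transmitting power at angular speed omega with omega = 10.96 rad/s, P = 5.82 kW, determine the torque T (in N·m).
Model: a rotating shaft transmitting power at angular speed omega, so P = T·omega.
Solve for T: T = P / omega.
Convert to SI units:
  P = 5.82 kW = 5820 W
Substitute:
  T = 5820 / 10.96
  T = 531 N·m
Final answer: T = 531 N·m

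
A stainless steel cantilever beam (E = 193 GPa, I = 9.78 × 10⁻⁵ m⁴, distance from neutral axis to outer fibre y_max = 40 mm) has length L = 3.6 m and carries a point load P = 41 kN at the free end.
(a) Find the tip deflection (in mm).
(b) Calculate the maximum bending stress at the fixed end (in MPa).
(a) Tip deflection of a cantilever with an end point load: δ = P·L^3 / (3·E·I). Convert P = 41 kN = 41000 N, E = 193 GPa = 1.93 × 10¹¹ Pa.
  δ = (41000 × 3.6^3) / (3 × (1.93 × 10¹¹) × (9.78 × 10⁻⁵)) = 0.03378 m = 33.78 mm
(b) Maximum bending moment at the fixed end: M = P·L = 41000 × 3.6 = 147600 N·m. Convert y_max = 40 mm = 0.04 m.
  σ = M·y_max / I = (147600 × 0.04) / (9.78 × 10⁻⁵) = 6.037 × 10⁷ Pa = 60.37 MPa
Final answer: (a) δ = 33.78 mm, (b) σ = 60.37 MPa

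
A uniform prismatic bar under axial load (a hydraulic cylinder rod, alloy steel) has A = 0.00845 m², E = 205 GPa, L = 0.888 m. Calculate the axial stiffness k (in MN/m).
Model: a uniform prismatic bar under axial load, so k = (A·E) / L.
Convert to SI units:
  E = 205 GPa = 2.05 × 10¹¹ Pa
Substitute:
  k = (0.00845 × (2.05 × 10¹¹)) / 0.888
  k = 1.951 × 10⁹ N/m
Convert: k = 1.951 × 10⁹ N/m = 1951 MN/m
Final answer: k = 1951 MN/m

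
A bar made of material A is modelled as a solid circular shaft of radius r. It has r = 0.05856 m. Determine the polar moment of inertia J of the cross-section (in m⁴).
Model: a solid circular shaft of radius r, so J = (π·r^4) / 2.
Substitute:
  J = (π × 0.05856^4) / 2
  J = 1.847 × 10⁻⁵ m⁴
Final answer: J = 1.847 × 10⁻⁵ m⁴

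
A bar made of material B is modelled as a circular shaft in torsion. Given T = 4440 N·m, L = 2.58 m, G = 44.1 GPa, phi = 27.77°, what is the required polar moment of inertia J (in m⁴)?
Model: a circular shaft in torsion, so phi = (T·L) / (G·J).
Solve for J: J = (T·L) / (phi·G).
Convert to SI units:
  G = 44.1 GPa = 4.41 × 10¹⁰ Pa
  phi = 27.77° = 0.4847 rad
Substitute:
  J = (4440 × 2.58) / (0.4847 × (4.41 × 10¹⁰))
  J = 5.359 × 10⁻⁷ m⁴
Final answer: J = 5.359 × 10⁻⁷ m⁴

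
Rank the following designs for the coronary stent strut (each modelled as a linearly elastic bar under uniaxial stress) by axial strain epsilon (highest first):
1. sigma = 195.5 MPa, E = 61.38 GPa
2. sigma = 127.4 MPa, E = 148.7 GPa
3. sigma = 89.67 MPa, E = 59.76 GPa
Model: a linearly elastic bar under uniaxial stress, so epsilon = sigma / E (SI units).
  Case 1: epsilon = (1.955 × 10⁸) / (6.138 × 10¹⁰) = 0.003185
  Case 2: epsilon = (1.274 × 10⁸) / (1.487 × 10¹¹) = 0.0008568
  Case 3: epsilon = (8.967 × 10⁷) / (5.976 × 10¹⁰) = 0.001501
Ordering: 0.003185 (case 1) > 0.001501 (case 3) > 0.0008568 (case 2)
Final answer: 1, 3, 2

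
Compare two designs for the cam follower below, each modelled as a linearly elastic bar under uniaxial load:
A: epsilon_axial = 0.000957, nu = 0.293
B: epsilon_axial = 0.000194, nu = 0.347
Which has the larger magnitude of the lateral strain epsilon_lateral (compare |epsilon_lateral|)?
Model: a linearly elastic bar under uniaxial load, so epsilon_lateral = -nu·epsilon_axial (SI units).
  A: epsilon_lateral = -(0.293 × 0.000957) = -0.0002804
  B: epsilon_lateral = -(0.347 × 0.000194) = -6.732 × 10⁻⁵
|epsilon_lateral|: A = 0.0002804, B = 6.732 × 10⁻⁵, so A is larger in magnitude.
Final answer: A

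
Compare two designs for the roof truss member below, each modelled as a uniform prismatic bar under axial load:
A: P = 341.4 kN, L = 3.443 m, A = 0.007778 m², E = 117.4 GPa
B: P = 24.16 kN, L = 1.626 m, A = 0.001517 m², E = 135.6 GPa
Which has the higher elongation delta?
Model: a uniform prismatic bar under axial load, so delta = (P·L) / (A·E) (SI units).
  A: delta = (341400 × 3.443) / (0.007778 × (1.174 × 10¹¹)) = 0.001287 m = 1.287 mm
  B: delta = (24160 × 1.626) / (0.001517 × (1.356 × 10¹¹)) = 0.000191 m = 0.191 mm
1.287 mm > 0.191 mm, so A is larger.
Final answer: A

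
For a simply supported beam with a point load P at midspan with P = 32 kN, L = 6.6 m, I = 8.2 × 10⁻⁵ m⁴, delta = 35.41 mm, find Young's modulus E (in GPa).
Model: a simply supported beam with a point load P at midspan, so delta = (P·L^3) / (48·E·I).
Solve for E: E = (P·L^3) / (48·delta·I).
Convert to SI units:
  P = 32 kN = 32000 N
  delta = 35.41 mm = 0.03541 m
Substitute:
  E = (32000 × 6.6^3) / (48 × 0.03541 × (8.2 × 10⁻⁵))
  E = 6.601 × 10¹⁰ Pa
Convert: E = 6.601 × 10¹⁰ Pa = 66.01 GPa
Final answer: E = 66.01 GPa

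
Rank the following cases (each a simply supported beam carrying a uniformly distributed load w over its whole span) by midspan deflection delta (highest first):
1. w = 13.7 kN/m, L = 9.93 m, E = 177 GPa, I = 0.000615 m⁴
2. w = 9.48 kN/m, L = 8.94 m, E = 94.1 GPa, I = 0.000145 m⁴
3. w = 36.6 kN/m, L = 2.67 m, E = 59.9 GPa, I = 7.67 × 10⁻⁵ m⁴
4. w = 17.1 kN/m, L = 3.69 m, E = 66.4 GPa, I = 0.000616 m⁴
Model: a simply supported beam carrying a uniformly distributed load w over its whole span, so delta = (5·w·L^4) / (384·E·I) (SI units).
  Case 1: delta = (5 × 13700 × 9.93^4) / (384 × (1.77 × 10¹¹) × 0.000615) = 0.01593 m = 15.93 mm
  Case 2: delta = (5 × 9480 × 8.94^4) / (384 × (9.41 × 10¹⁰) × 0.000145) = 0.05779 m = 57.79 mm
  Case 3: delta = (5 × 36600 × 2.67^4) / (384 × (5.99 × 10¹⁰) × (7.67 × 10⁻⁵)) = 0.005272 m = 5.272 mm
  Case 4: delta = (5 × 17100 × 3.69^4) / (384 × (6.64 × 10¹⁰) × 0.000616) = 0.001009 m = 1.009 mm
Ordering: 57.79 mm (case 2) > 15.93 mm (case 1) > 5.272 mm (case 3) > 1.009 mm (case 4)
Final answer: 2, 1, 3, 4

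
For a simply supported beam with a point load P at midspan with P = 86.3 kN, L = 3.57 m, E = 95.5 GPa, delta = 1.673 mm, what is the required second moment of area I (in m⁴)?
Model: a simply supported beam with a point load P at midspan, so delta = (P·L^3) / (48·E·I).
Solve for I: I = (P·L^3) / (48·delta·E).
Convert to SI units:
  P = 86.3 kN = 86300 N
  E = 95.5 GPa = 9.55 × 10¹⁰ Pa
  delta = 1.673 mm = 0.001673 m
Substitute:
  I = (86300 × 3.57^3) / (48 × 0.001673 × (9.55 × 10¹⁰))
  I = 0.000512 m⁴
Final answer: I = 0.000512 m⁴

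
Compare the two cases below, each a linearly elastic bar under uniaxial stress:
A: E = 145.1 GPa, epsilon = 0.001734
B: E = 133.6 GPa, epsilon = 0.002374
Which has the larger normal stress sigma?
Model: a linearly elastic bar under uniaxial stress, so sigma = E·epsilon (SI units).
  A: sigma = (1.451 × 10¹¹) × 0.001734 = 2.516 × 10⁸ Pa = 251.6 MPa
  B: sigma = (1.336 × 10¹¹) × 0.002374 = 3.172 × 10⁸ Pa = 317.2 MPa
317.2 MPa > 251.6 MPa, so B is larger.
Final answer: B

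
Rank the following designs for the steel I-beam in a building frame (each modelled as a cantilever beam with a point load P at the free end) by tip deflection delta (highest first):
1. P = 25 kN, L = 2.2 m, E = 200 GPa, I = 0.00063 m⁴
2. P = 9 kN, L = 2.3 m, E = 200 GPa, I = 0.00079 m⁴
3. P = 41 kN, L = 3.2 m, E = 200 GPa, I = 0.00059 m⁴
Model: a cantilever beam with a point load P at the free end, so delta = (P·L^3) / (3·E·I) (SI units).
  Case 1: delta = (25000 × 2.2^3) / (3 × (2 × 10¹¹) × 0.00063) = 0.0007042 m = 0.7042 mm
  Case 2: delta = (9000 × 2.3^3) / (3 × (2 × 10¹¹) × 0.00079) = 0.000231 m = 0.231 mm
  Case 3: delta = (41000 × 3.2^3) / (3 × (2 × 10¹¹) × 0.00059) = 0.003795 m = 3.795 mm
Ordering: 3.795 mm (case 3) > 0.7042 mm (case 1) > 0.231 mm (case 2)
Final answer: 3, 1, 2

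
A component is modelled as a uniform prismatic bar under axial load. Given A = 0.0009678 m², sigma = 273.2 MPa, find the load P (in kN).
Model: a uniform prismatic bar under axial load, so sigma = P / A.
Solve for P: P = sigma·A.
Convert to SI units:
  sigma = 273.2 MPa = 2.732 × 10⁸ Pa
Substitute:
  P = (2.732 × 10⁸) × 0.0009678
  P = 264400 N
Convert: P = 264400 N = 264.4 kN
Final answer: P = 264.4 kN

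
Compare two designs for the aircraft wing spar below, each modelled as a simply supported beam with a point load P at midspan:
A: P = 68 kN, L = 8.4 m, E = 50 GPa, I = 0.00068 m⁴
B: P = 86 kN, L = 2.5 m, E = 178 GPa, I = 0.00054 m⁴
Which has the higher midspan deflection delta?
Model: a simply supported beam with a point load P at midspan, so delta = (P·L^3) / (48·E·I) (SI units).
  A: delta = (68000 × 8.4^3) / (48 × (5 × 10¹⁰) × 0.00068) = 0.0247 m = 24.7 mm
  B: delta = (86000 × 2.5^3) / (48 × (1.78 × 10¹¹) × 0.00054) = 0.0002912 m = 0.2912 mm
24.7 mm > 0.2912 mm, so A is larger.
Final answer: A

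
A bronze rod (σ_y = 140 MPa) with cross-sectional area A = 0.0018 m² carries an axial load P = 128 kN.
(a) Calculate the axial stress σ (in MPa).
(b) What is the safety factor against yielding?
(a) Axial stress σ = P/A. Convert P = 128 kN = 128000 N.
  σ = 128000 / 0.0018 = 7.111 × 10⁷ Pa = 71.11 MPa
(b) Safety factor SF = σ_y/σ = 140 / 71.11 = 1.969
Final answer: (a) σ = 71.11 MPa, (b) SF = 1.969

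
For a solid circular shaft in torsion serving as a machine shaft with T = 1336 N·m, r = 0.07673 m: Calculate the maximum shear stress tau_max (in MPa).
Model: a solid circular shaft in torsion, so tau_max = (2·T) / (π·r^3).
Substitute:
  tau_max = (2 × 1336) / (π × 0.07673^3)
  tau_max = 1.883 × 10⁶ Pa
Convert: tau_max = 1.883 × 10⁶ Pa = 1.883 MPa
Final answer: tau_max = 1.883 MPa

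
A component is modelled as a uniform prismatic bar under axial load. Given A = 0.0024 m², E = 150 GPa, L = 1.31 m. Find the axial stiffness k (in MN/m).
Model: a uniform prismatic bar under axial load, so k = (A·E) / L.
Convert to SI units:
  E = 150 GPa = 1.5 × 10¹¹ Pa
Substitute:
  k = (0.0024 × (1.5 × 10¹¹)) / 1.31
  k = 2.748 × 10⁸ N/m
Convert: k = 2.748 × 10⁸ N/m = 274.8 MN/m
Final answer: k = 274.8 MN/m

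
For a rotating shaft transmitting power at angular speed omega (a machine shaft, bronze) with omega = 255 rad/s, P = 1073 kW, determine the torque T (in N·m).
Model: a rotating shaft transmitting power at angular speed omega, so P = T·omega.
Solve for T: T = P / omega.
Convert to SI units:
  P = 1073 kW = 1.073 × 10⁶ W
Substitute:
  T = (1.073 × 10⁶) / 255
  T = 4208 N·m
Final answer: T = 4208 N·m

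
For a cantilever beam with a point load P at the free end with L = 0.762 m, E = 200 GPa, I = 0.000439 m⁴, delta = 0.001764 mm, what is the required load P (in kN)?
Model: a cantilever beam with a point load P at the free end, so delta = (P·L^3) / (3·E·I).
Solve for P: P = (3·delta·E·I) / L^3.
Convert to SI units:
  E = 200 GPa = 2 × 10¹¹ Pa
  delta = 0.001764 mm = 1.764 × 10⁻⁶ m
Substitute:
  P = (3 × (1.764 × 10⁻⁶) × (2 × 10¹¹) × 0.000439) / 0.762^3
  P = 1050 N
Convert: P = 1050 N = 1.05 kN
Final answer: P = 1.05 kN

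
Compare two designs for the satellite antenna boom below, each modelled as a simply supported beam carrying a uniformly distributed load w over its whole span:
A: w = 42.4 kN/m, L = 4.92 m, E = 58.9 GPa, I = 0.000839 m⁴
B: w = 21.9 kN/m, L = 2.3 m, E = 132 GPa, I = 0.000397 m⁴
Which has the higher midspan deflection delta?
Model: a simply supported beam carrying a uniformly distributed load w over its whole span, so delta = (5·w·L^4) / (384·E·I) (SI units).
  A: delta = (5 × 42400 × 4.92^4) / (384 × (5.89 × 10¹⁰) × 0.000839) = 0.006546 m = 6.546 mm
  B: delta = (5 × 21900 × 2.3^4) / (384 × (1.32 × 10¹¹) × 0.000397) = 0.0001523 m = 0.1523 mm
6.546 mm > 0.1523 mm, so A is larger.
Final answer: A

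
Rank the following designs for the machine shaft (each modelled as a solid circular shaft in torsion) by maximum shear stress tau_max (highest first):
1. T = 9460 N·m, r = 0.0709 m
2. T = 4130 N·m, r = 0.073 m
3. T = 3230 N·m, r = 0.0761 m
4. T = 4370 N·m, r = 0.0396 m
Model: a solid circular shaft in torsion, so tau_max = (2·T) / (π·r^3) (SI units).
  Case 1: tau_max = (2 × 9460) / (π × 0.0709^3) = 1.69 × 10⁷ Pa = 16.9 MPa
  Case 2: tau_max = (2 × 4130) / (π × 0.073^3) = 6.759 × 10⁶ Pa = 6.759 MPa
  Case 3: tau_max = (2 × 3230) / (π × 0.0761^3) = 4.666 × 10⁶ Pa = 4.666 MPa
  Case 4: tau_max = (2 × 4370) / (π × 0.0396^3) = 4.48 × 10⁷ Pa = 44.8 MPa
Ordering: 44.8 MPa (case 4) > 16.9 MPa (case 1) > 6.759 MPa (case 2) > 4.666 MPa (case 3)
Final answer: 4, 1, 2, 3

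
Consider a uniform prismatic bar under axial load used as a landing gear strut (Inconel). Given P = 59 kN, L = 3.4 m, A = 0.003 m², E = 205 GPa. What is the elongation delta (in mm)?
Model: a uniform prismatic bar under axial load, so delta = (P·L) / (A·E).
Convert to SI units:
  P = 59 kN = 59000 N
  E = 205 GPa = 2.05 × 10¹¹ Pa
Substitute:
  delta = (59000 × 3.4) / (0.003 × (2.05 × 10¹¹))
  delta = 0.0003262 m
Convert: delta = 0.0003262 m = 0.3262 mm
Final answer: delta = 0.3262 mm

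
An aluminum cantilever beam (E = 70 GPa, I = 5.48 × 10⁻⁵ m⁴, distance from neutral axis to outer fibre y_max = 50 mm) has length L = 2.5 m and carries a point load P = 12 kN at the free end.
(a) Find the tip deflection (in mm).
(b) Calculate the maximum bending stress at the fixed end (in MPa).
(a) Tip deflection of a cantilever with an end point load: δ = P·L^3 / (3·E·I). Convert P = 12 kN = 12000 N, E = 70 GPa = 7 × 10¹⁰ Pa.
  δ = (12000 × 2.5^3) / (3 × (7 × 10¹⁰) × (5.48 × 10⁻⁵)) = 0.01629 m = 16.29 mm
(b) Maximum bending moment at the fixed end: M = P·L = 12000 × 2.5 = 30000 N·m. Convert y_max = 50 mm = 0.05 m.
  σ = M·y_max / I = (30000 × 0.05) / (5.48 × 10⁻⁵) = 2.737 × 10⁷ Pa = 27.37 MPa
Final answer: (a) δ = 16.29 mm, (b) σ = 27.37 MPa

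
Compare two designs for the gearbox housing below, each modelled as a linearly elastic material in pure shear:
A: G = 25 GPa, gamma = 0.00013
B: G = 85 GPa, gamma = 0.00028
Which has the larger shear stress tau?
Model: a linearly elastic material in pure shear, so tau = G·gamma (SI units).
  A: tau = (2.5 × 10¹⁰) × 0.00013 = 3.25 × 10⁶ Pa = 3.25 MPa
  B: tau = (8.5 × 10¹⁰) × 0.00028 = 2.38 × 10⁷ Pa = 23.8 MPa
23.8 MPa > 3.25 MPa, so B is larger.
Final answer: B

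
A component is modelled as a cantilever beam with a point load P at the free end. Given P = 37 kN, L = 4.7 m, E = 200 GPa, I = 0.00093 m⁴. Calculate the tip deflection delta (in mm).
Model: a cantilever beam with a point load P at the free end, so delta = (P·L^3) / (3·E·I).
Convert to SI units:
  P = 37 kN = 37000 N
  E = 200 GPa = 2 × 10¹¹ Pa
Substitute:
  delta = (37000 × 4.7^3) / (3 × (2 × 10¹¹) × 0.00093)
  delta = 0.006884 m
Convert: delta = 0.006884 m = 6.884 mm
Final answer: delta = 6.884 mm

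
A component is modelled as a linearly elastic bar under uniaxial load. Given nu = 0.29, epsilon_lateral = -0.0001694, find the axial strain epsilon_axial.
Model: a linearly elastic bar under uniaxial load, so epsilon_lateral = -nu·epsilon_axial.
Solve for epsilon_axial: epsilon_axial = -epsilon_lateral / nu.
Substitute:
  epsilon_axial = -(-0.0001694) / 0.29
  epsilon_axial = 0.0005841
Final answer: epsilon_axial = 0.0005841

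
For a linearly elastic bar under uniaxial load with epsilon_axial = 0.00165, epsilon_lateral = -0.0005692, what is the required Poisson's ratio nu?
Model: a linearly elastic bar under uniaxial load, so epsilon_lateral = -nu·epsilon_axial.
Solve for nu: nu = -epsilon_lateral / epsilon_axial.
Substitute:
  nu = -(-0.0005692) / 0.00165
  nu = 0.345
Final answer: nu = 0.345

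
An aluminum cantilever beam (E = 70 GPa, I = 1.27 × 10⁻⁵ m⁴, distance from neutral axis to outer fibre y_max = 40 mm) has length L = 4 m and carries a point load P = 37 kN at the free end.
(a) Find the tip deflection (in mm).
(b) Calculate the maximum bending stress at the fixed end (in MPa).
(a) Tip deflection of a cantilever with an end point load: δ = P·L^3 / (3·E·I). Convert P = 37 kN = 37000 N, E = 70 GPa = 7 × 10¹⁰ Pa.
  δ = (37000 × 4^3) / (3 × (7 × 10¹⁰) × (1.27 × 10⁻⁵)) = 0.8879 m = 887.9 mm
(b) Maximum bending moment at the fixed end: M = P·L = 37000 × 4 = 148000 N·m. Convert y_max = 40 mm = 0.04 m.
  σ = M·y_max / I = (148000 × 0.04) / (1.27 × 10⁻⁵) = 4.661 × 10⁸ Pa = 466.1 MPa
Final answer: (a) δ = 887.9 mm, (b) σ = 466.1 MPa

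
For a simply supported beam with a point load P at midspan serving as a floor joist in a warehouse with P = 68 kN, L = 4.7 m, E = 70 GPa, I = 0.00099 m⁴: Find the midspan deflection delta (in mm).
Model: a simply supported beam with a point load P at midspan, so delta = (P·L^3) / (48·E·I).
Convert to SI units:
  P = 68 kN = 68000 N
  E = 70 GPa = 7 × 10¹⁰ Pa
Substitute:
  delta = (68000 × 4.7^3) / (48 × (7 × 10¹⁰) × 0.00099)
  delta = 0.002122 m
Convert: delta = 0.002122 m = 2.122 mm
Final answer: delta = 2.122 mm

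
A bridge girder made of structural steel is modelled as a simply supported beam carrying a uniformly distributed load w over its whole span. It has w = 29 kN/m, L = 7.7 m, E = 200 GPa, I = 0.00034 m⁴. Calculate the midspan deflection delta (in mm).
Model: a simply supported beam carrying a uniformly distributed load w over its whole span, so delta = (5·w·L^4) / (384·E·I).
Convert to SI units:
  w = 29 kN/m = 29000 N/m
  E = 200 GPa = 2 × 10¹¹ Pa
Substitute:
  delta = (5 × 29000 × 7.7^4) / (384 × (2 × 10¹¹) × 0.00034)
  delta = 0.01952 m
Convert: delta = 0.01952 m = 19.52 mm
Final answer: delta = 19.52 mm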